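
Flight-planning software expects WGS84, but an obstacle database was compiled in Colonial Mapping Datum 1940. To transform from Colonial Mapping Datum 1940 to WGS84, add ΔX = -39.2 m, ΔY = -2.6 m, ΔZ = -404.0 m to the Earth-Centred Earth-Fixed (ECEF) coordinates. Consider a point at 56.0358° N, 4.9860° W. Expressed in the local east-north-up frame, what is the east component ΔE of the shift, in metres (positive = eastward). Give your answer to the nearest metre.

The local east axis at (φ, λ) is (−sin λ, cos λ, 0), so ΔE = −sin(-4.9860°)·(-39.2) + cos(-4.9860°)·(-2.6) = -6.00 m.

ΔE = -6 m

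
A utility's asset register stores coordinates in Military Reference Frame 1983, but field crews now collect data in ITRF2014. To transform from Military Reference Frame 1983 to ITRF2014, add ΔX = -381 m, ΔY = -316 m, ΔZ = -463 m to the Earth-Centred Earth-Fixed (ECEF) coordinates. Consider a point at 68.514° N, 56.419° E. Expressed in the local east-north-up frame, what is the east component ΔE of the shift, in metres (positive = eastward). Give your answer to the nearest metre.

ΔE = 143 m

At φ = 68.514°, λ = 56.419°: sin φ = 0.930507, cos φ = 0.366274, sin λ = 0.833105, cos λ = 0.553115.
ΔE = −sin λ·ΔX + cos λ·ΔY = −(0.833105)·(-381) + (0.553115)·(-316) = 142.63 m.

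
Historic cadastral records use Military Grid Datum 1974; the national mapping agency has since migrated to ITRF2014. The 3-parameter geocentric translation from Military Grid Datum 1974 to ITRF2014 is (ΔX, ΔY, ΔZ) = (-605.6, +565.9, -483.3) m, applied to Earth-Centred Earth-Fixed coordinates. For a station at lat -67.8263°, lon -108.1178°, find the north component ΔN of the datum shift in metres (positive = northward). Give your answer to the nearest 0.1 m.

ΔN = -506.1 m

The local north axis is (−sin φ cos λ, −sin φ sin λ, cos φ), giving ΔN = 174.397 − 498.066 − 182.405 = -506.07 m.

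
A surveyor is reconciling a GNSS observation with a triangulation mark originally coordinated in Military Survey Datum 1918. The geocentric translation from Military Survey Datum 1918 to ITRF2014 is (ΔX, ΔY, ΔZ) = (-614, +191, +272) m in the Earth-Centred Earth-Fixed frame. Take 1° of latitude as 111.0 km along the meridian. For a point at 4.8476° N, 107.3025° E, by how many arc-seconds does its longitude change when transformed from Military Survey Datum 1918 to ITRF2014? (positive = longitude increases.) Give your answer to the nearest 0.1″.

sin φ = 0.084506, cos φ = 0.996423, sin λ = 0.954748, cos λ = -0.297417.
East component: ΔE = −sin λ·ΔX + cos λ·ΔY = −(0.954748)(-614) + (-0.297417)(191) = 529.41 m.
1° of latitude spans 111000 m; at latitude φ, 1° of longitude spans that × cos φ = 110603.0 m, so Δλ = 529.41 / 110603.0 × 3600 = 17.232″.

Δλ = 17.2″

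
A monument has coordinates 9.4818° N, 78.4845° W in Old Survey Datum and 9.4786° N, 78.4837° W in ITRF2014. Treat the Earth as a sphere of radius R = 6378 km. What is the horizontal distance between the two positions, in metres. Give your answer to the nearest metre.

367 m

Δφ = 9.4786° − 9.4818° = -0.0032°; Δλ = -78.4837° − -78.4845° = +0.0008°.
1° along a meridian = πR/180 = 111317 m.
ΔN = Δφ × 111317 = -356.2 m; ΔE = Δλ × 111317 × cos(9.4818°) = +0.0008 × 111317 × 0.986338 = 87.8 m.
Distance = √(ΔE² + ΔN²) = √(87.8² + (-356.2)²) = 366.9 m.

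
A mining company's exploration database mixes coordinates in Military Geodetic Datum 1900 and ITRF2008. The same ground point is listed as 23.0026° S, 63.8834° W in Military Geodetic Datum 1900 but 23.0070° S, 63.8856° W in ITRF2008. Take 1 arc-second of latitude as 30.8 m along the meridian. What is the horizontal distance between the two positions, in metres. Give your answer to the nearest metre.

537 m

Δφ = -23.0070° − -23.0026° = -0.0044°; Δλ = -63.8856° − -63.8834° = -0.0022°.
1° of latitude = 3600 × 30.80 = 110880 m.
ΔN = Δφ × 110880 = -487.9 m; ΔE = Δλ × 110880 × cos(-23.0026°) = -0.0022 × 110880 × 0.920487 = -224.5 m.
Distance = √(ΔE² + ΔN²) = √((-224.5)² + (-487.9)²) = 537.1 m.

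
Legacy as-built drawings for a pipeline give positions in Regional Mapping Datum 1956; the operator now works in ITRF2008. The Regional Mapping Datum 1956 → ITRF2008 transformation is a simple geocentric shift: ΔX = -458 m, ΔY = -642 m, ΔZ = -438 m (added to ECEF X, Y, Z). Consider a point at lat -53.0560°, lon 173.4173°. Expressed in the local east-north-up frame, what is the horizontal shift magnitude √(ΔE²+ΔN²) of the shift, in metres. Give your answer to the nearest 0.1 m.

At φ = -53.0560°, λ = 173.4173°: sin φ = -0.799223, cos φ = 0.601034, sin λ = 0.114637, cos λ = -0.993407.
ΔE = −sin λ·ΔX + cos λ·ΔY = −(0.114637)·(-458) + (-0.993407)·(-642) = 690.27 m.
ΔN = −sin φ cos λ·ΔX − sin φ sin λ·ΔY + cos φ·ΔZ = −(-0.799223)(-0.993407)(-458) − (-0.799223)(0.114637)(-642) + (0.601034)(-438) = 41.56 m.
Horizontal magnitude = √(ΔE² + ΔN²) = √(690.27² + 41.56²) = 691.52 m.

691.5 m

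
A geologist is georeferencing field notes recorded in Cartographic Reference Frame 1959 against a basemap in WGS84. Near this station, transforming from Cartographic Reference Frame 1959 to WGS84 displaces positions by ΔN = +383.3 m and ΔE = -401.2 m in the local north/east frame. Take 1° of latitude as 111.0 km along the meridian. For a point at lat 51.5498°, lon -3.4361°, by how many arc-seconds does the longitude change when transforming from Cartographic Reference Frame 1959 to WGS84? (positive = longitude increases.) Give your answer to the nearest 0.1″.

At latitude 51.5498°, cos φ = 0.621834.
1° of longitude at this latitude = 111.0 × cos φ = 69.02 km, so Δλ = -401.2 / 69023.6 = -0.0058125° = -20.925″.

Δλ = -20.9″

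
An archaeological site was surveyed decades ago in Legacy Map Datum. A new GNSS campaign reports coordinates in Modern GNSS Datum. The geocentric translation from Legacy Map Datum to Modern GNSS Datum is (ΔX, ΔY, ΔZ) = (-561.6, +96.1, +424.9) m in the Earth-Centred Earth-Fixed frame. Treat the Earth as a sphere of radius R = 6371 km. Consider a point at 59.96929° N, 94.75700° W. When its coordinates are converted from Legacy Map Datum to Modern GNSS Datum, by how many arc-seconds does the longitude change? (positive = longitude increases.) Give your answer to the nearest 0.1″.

sin φ = 0.865757, cos φ = 0.500464, sin λ = -0.996555, cos λ = -0.082930.
East component: ΔE = −sin λ·ΔX + cos λ·ΔY = −(-0.996555)(-561.6) + (-0.082930)(96.1) = -567.64 m.
1° of latitude spans πR/180 = 111195 m; at latitude φ, 1° of longitude spans that × cos φ = 55649.1 m, so Δλ = -567.64 / 55649.1 × 3600 = -36.721″.

Δλ = -36.7″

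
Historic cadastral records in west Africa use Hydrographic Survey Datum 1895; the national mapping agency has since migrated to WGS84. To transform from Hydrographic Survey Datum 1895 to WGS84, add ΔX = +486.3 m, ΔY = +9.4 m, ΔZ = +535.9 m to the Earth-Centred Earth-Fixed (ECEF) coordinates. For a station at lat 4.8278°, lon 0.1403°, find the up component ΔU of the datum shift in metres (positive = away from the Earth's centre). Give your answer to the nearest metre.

ΔU = 530 m

At φ = 4.8278°, λ = 0.1403°: sin φ = 0.084161, cos φ = 0.996452, sin λ = 0.002449, cos λ = 0.999997.
ΔU = cos φ cos λ·ΔX + cos φ sin λ·ΔY + sin φ·ΔZ = (0.996452)(0.999997)(486.3) + (0.996452)(0.002449)(9.4) + (0.084161)(535.9) = 529.70 m.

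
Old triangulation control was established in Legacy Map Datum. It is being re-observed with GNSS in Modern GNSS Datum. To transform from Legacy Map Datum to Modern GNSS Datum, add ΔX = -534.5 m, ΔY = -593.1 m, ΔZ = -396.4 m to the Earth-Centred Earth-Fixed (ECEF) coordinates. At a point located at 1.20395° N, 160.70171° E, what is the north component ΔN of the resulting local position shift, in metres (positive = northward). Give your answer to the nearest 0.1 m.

At φ = 1.20395°, λ = 160.70171°: sin φ = 0.021011, cos φ = 0.999779, sin λ = 0.330486, cos λ = -0.943811.
ΔN = −sin φ cos λ·ΔX − sin φ sin λ·ΔY + cos φ·ΔZ = −(0.021011)(-0.943811)(-534.5) − (0.021011)(0.330486)(-593.1) + (0.999779)(-396.4) = -402.79 m.

ΔN = -402.8 m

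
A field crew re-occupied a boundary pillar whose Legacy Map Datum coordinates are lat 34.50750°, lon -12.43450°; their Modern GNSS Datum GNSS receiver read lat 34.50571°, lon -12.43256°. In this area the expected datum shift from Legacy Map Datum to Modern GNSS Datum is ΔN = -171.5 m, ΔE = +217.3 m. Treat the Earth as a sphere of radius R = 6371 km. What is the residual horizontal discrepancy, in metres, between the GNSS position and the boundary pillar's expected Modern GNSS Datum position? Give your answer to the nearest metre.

48 m

Observed coordinate differences: Δφ = -0.00179°, Δλ = +0.00194°.
Converting to metres (1° lat = 111195 m, cos φ = 0.824052): observed ΔN = -199.0 m, observed ΔE = 177.8 m.
Subtracting the expected shift leaves a residual of -199.0 − (-171.5) = -27.5 m north and 177.8 − (217.3) = -39.5 m east.
Residual distance = √((-27.5)² + (-39.5)²) = 48.2 m.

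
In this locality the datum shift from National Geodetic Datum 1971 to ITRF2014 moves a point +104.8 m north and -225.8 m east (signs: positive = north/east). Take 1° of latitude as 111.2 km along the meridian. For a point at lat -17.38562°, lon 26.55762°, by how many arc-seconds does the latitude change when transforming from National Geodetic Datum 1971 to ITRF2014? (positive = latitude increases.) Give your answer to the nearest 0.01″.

1° of latitude = 111.2 km, so Δφ = 104.8 / 111200 = 0.0009424° = 3.393″.

Δφ = 3.39″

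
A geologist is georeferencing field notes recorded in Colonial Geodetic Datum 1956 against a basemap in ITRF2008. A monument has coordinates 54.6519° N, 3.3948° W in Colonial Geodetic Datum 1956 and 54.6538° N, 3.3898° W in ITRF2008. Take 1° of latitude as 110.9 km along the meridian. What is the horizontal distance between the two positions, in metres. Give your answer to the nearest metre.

Δφ = 54.6538° − 54.6519° = +0.0019°; Δλ = -3.3898° − -3.3948° = +0.0050°.
ΔN = Δφ × 110900 = 210.7 m; ΔE = Δλ × 110900 × cos(54.6519°) = +0.0050 × 110900 × 0.578543 = 320.8 m.
Distance = √(ΔE² + ΔN²) = √(320.8² + 210.7²) = 383.8 m.

384 m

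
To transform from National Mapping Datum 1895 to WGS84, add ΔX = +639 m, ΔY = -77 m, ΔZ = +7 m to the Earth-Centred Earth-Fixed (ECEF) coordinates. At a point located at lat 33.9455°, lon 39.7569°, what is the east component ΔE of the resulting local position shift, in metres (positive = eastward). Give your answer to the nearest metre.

ΔE = -468 m

The local east axis at (φ, λ) is (−sin λ, cos λ, 0), so ΔE = −sin(39.7569°)·639 + cos(39.7569°)·(-77) = -467.86 m.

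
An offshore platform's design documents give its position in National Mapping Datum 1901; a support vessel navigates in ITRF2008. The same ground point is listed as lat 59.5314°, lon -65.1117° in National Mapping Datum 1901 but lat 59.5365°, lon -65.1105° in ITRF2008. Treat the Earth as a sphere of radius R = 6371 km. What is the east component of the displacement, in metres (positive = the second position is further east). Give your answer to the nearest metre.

ΔE = 68 m

Δφ = 59.5365° − 59.5314° = +0.0051°; Δλ = -65.1105° − -65.1117° = +0.0012°.
1° along a meridian = πR/180 = 111195 m.
ΔN = Δφ × 111195 = 567.1 m; ΔE = Δλ × 111195 × cos(59.5314°) = +0.0012 × 111195 × 0.507066 = 67.7 m.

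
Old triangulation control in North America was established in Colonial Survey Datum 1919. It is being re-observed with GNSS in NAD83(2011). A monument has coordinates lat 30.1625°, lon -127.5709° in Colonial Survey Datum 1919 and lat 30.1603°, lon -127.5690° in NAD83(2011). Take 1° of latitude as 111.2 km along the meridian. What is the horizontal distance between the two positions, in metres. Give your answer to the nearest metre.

Δφ = 30.1603° − 30.1625° = -0.0022°; Δλ = -127.5690° − -127.5709° = +0.0019°.
ΔN = Δφ × 111200 = -244.6 m; ΔE = Δλ × 111200 × cos(30.1625°) = +0.0019 × 111200 × 0.864604 = 182.7 m.
Distance = √(ΔE² + ΔN²) = √(182.7² + (-244.6)²) = 305.3 m.

305 m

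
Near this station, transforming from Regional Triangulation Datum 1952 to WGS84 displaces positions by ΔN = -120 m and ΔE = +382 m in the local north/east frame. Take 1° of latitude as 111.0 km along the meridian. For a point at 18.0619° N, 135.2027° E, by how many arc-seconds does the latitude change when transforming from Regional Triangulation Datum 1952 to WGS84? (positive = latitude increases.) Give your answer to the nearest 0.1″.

1° of latitude = 111.0 km, so Δφ = -120.0 / 111000 = -0.0010811° = -3.892″.

Δφ = -3.9″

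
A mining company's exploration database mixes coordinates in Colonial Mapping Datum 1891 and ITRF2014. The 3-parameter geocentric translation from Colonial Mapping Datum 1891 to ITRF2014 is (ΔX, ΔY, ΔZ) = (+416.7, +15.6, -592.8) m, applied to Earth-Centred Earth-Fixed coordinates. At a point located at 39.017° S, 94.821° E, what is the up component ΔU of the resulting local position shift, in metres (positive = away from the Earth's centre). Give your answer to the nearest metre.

At φ = -39.017°, λ = 94.821°: sin φ = -0.629551, cos φ = 0.776959, sin λ = 0.996462, cos λ = -0.084043.
ΔU = cos φ cos λ·ΔX + cos φ sin λ·ΔY + sin φ·ΔZ = (0.776959)(-0.084043)(416.7) + (0.776959)(0.996462)(15.6) + (-0.629551)(-592.8) = 358.07 m.

ΔU = 358 m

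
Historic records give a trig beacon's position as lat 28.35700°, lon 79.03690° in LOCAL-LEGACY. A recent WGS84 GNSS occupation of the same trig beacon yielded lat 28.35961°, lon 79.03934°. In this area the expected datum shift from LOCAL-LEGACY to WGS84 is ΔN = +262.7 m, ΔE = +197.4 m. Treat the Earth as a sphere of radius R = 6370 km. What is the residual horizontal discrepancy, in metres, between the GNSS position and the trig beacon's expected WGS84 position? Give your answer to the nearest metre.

50 m

Observed coordinate differences: Δφ = +0.00261°, Δλ = +0.00244°.
Converting to metres (1° lat = 111177 m, cos φ = 0.880005): observed ΔN = 290.2 m, observed ΔE = 238.7 m.
Subtracting the expected shift leaves a residual of 290.2 − (262.7) = 27.5 m north and 238.7 − (197.4) = 41.3 m east.
Residual distance = √(27.5² + 41.3²) = 49.6 m.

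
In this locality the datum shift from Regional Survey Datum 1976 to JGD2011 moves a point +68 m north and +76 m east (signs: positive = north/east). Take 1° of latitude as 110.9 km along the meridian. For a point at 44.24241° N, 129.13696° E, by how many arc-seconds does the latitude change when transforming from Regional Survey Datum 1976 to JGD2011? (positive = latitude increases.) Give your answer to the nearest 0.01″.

Δφ = 2.21″

1° of latitude = 110.9 km, so Δφ = 68.0 / 110900 = 0.0006132° = 2.207″.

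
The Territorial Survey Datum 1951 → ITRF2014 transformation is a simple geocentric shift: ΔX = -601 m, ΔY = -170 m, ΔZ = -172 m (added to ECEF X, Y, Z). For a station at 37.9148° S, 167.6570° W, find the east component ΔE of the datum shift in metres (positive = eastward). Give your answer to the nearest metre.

ΔE = 38 m

At φ = -37.9148°, λ = -167.6570°: sin φ = -0.614489, cos φ = 0.788925, sin λ = -0.213764, cos λ = -0.976885.
ΔE = −sin λ·ΔX + cos λ·ΔY = −(-0.213764)·(-601) + (-0.976885)·(-170) = 37.60 m.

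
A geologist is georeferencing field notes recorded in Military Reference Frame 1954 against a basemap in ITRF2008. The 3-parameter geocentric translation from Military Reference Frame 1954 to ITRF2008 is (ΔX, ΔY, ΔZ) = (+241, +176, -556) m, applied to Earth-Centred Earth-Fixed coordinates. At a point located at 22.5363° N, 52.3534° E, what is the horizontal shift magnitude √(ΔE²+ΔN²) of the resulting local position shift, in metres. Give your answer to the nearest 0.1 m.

628.9 m

At φ = 22.5363°, λ = 52.3534°: sin φ = 0.383269, cos φ = 0.923637, sin λ = 0.791793, cos λ = 0.610789.
ΔE = −sin λ·ΔX + cos λ·ΔY = −(0.791793)·(241) + (0.610789)·(176) = -83.32 m.
ΔN = −sin φ cos λ·ΔX − sin φ sin λ·ΔY + cos φ·ΔZ = −(0.383269)(0.610789)(241) − (0.383269)(0.791793)(176) + (0.923637)(-556) = -623.37 m.
Horizontal magnitude = √(ΔE² + ΔN²) = √((-83.32)² + (-623.37)²) = 628.91 m.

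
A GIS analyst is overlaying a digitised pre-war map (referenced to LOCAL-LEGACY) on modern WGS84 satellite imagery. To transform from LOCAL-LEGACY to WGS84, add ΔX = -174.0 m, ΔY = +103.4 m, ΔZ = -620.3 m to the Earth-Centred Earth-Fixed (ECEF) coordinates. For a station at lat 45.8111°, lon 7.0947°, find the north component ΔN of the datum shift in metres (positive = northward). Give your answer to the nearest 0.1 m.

At φ = 45.8111°, λ = 7.0947°: sin φ = 0.717046, cos φ = 0.697026, sin λ = 0.123510, cos λ = 0.992343.
ΔN = −sin φ cos λ·ΔX − sin φ sin λ·ΔY + cos φ·ΔZ = −(0.717046)(0.992343)(-174.0) − (0.717046)(0.123510)(103.4) + (0.697026)(-620.3) = -317.71 m.

ΔN = -317.7 m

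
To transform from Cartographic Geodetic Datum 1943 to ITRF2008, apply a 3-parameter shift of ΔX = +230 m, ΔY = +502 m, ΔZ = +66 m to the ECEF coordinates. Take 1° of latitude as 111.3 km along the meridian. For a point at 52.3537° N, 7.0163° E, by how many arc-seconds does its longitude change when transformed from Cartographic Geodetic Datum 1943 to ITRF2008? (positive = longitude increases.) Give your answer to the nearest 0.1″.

Δλ = 24.9″

sin φ = 0.791796, cos φ = 0.610785, sin λ = 0.122152, cos λ = 0.992511.
East component: ΔE = −sin λ·ΔX + cos λ·ΔY = −(0.122152)(230) + (0.992511)(502) = 470.15 m.
1° of latitude spans 111300 m; at latitude φ, 1° of longitude spans that × cos φ = 67980.4 m, so Δλ = 470.15 / 67980.4 × 3600 = 24.897″.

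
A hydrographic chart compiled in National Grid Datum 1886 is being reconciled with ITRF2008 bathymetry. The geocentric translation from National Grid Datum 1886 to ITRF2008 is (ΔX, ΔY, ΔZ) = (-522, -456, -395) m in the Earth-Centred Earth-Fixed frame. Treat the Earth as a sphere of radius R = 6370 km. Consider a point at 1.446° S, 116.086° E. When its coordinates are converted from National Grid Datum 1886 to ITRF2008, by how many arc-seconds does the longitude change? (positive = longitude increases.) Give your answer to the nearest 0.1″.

sin φ = -0.025235, cos φ = 0.999682, sin λ = 0.898135, cos λ = -0.439720.
East component: ΔE = −sin λ·ΔX + cos λ·ΔY = −(0.898135)(-522) + (-0.439720)(-456) = 669.34 m.
1° of latitude spans πR/180 = 111177 m; at latitude φ, 1° of longitude spans that × cos φ = 111142.1 m, so Δλ = 669.34 / 111142.1 × 3600 = 21.681″.

Δλ = 21.7″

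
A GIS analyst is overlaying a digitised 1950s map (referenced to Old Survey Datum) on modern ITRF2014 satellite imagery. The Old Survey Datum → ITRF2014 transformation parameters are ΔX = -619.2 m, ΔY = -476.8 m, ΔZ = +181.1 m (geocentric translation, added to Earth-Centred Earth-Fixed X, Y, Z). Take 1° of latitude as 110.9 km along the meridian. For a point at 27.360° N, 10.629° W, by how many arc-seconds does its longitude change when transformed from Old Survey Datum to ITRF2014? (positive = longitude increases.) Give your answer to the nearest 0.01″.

Δλ = -21.30″

sin φ = 0.459580, cos φ = 0.888136, sin λ = -0.184449, cos λ = 0.982842.
East component: ΔE = −sin λ·ΔX + cos λ·ΔY = −(-0.184449)(-619.2) + (0.982842)(-476.8) = -582.83 m.
1° of latitude spans 110900 m; at latitude φ, 1° of longitude spans that × cos φ = 98494.3 m, so Δλ = -582.83 / 98494.3 × 3600 = -21.303″.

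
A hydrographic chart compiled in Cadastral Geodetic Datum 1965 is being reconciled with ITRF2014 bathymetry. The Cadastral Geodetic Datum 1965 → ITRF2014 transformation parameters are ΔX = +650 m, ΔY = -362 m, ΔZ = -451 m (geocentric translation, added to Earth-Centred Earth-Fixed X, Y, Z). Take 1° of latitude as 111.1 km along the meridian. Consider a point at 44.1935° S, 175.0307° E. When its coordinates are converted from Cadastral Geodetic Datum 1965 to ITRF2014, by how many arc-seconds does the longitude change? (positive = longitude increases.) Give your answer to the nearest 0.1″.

Δλ = 13.8″

sin φ = -0.697084, cos φ = 0.716990, sin λ = 0.086622, cos λ = -0.996241.
East component: ΔE = −sin λ·ΔX + cos λ·ΔY = −(0.086622)(650) + (-0.996241)(-362) = 304.34 m.
1° of latitude spans 111100 m; at latitude φ, 1° of longitude spans that × cos φ = 79657.6 m, so Δλ = 304.34 / 79657.6 × 3600 = 13.754″.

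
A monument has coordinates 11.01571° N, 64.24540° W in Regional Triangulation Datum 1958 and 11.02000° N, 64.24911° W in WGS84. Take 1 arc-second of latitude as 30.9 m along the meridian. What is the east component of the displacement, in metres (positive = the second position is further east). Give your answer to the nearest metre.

Δφ = 11.02000° − 11.01571° = +0.00429°; Δλ = -64.24911° − -64.24540° = -0.00371°.
1° of latitude = 3600 × 30.90 = 111240 m.
ΔN = Δφ × 111240 = 477.2 m; ΔE = Δλ × 111240 × cos(11.01571°) = -0.00371 × 111240 × 0.981575 = -405.1 m.

ΔE = -405 m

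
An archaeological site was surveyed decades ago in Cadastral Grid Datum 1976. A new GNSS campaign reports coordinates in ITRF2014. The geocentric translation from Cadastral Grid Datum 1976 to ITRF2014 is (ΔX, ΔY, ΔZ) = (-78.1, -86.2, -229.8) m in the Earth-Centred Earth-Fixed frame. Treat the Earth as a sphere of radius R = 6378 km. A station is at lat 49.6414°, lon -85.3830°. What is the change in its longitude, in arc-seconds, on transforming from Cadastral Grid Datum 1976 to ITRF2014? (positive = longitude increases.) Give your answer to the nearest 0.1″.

sin φ = 0.762006, cos φ = 0.647569, sin λ = -0.996755, cos λ = 0.080495.
East component: ΔE = −sin λ·ΔX + cos λ·ΔY = −(-0.996755)(-78.1) + (0.080495)(-86.2) = -84.79 m.
1° of latitude spans πR/180 = 111317 m; at latitude φ, 1° of longitude spans that × cos φ = 72085.6 m, so Δλ = -84.79 / 72085.6 × 3600 = -4.234″.

Δλ = -4.2″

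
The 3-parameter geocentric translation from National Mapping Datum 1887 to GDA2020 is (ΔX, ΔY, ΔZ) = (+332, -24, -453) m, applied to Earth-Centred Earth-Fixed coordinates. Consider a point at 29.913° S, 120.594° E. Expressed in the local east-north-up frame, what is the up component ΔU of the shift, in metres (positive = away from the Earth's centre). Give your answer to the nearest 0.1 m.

ΔU = 61.5 m

The local up (radial) axis is (cos φ cos λ, cos φ sin λ, sin φ), giving ΔU = -146.462 − 17.907 + 225.904 = 61.54 m.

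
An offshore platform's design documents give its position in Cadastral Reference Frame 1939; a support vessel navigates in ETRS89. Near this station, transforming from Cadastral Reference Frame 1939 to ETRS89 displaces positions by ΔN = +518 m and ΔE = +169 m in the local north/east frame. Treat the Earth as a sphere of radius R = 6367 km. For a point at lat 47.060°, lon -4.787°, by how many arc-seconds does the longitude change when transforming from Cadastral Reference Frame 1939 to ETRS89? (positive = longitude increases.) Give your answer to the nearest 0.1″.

At latitude 47.060°, cos φ = 0.681232.
One radian of longitude at latitude φ spans R cos φ, so Δλ = ΔE / (R cos φ) = 169.0 / (6367000 × 0.681232) = 3.8963e-05 rad = 8.037″.

Δλ = 8.0″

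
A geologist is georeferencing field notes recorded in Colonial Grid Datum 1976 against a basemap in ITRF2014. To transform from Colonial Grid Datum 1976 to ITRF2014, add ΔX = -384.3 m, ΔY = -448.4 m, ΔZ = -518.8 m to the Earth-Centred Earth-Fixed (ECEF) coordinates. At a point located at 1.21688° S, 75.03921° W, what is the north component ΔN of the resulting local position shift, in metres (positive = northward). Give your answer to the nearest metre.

ΔN = -512 m

The local north axis is (−sin φ cos λ, −sin φ sin λ, cos φ), giving ΔN = -2.107 + 9.200 − 518.683 = -511.59 m.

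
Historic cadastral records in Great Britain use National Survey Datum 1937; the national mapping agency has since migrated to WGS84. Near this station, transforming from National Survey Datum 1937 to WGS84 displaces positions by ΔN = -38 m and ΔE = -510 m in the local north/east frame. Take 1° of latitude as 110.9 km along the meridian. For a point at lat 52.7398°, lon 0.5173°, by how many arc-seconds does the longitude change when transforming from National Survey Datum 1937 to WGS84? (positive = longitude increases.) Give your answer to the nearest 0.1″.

Δλ = -27.3″

At latitude 52.7398°, cos φ = 0.605436.
1° of longitude at this latitude = 110.9 × cos φ = 67.14 km, so Δλ = -510.0 / 67142.8 = -0.0075957° = -27.345″.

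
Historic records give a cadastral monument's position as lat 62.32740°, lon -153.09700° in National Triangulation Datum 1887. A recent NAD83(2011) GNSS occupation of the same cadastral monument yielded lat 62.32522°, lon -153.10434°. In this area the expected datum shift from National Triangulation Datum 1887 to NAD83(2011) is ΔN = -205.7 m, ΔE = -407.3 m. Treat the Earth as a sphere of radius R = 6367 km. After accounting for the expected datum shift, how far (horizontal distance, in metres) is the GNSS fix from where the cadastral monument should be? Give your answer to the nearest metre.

Observed coordinate differences: Δφ = -0.00218°, Δλ = -0.00734°.
Converting to metres (1° lat = 111125 m, cos φ = 0.464419): observed ΔN = -242.3 m, observed ΔE = -378.8 m.
Subtracting the expected shift leaves a residual of -242.3 − (-205.7) = -36.6 m north and -378.8 − (-407.3) = 28.5 m east.
Residual distance = √((-36.6)² + 28.5²) = 46.3 m.

46 m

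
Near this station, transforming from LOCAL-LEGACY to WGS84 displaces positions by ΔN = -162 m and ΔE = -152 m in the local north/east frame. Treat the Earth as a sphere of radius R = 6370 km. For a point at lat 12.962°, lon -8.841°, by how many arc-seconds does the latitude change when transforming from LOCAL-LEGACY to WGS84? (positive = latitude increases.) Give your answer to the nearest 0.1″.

Δφ = -5.2″

On a sphere of radius R, 1 rad of latitude = R, so Δφ = ΔN / R = -162.0 / 6370000 = -2.5432e-05 rad = -5.246″.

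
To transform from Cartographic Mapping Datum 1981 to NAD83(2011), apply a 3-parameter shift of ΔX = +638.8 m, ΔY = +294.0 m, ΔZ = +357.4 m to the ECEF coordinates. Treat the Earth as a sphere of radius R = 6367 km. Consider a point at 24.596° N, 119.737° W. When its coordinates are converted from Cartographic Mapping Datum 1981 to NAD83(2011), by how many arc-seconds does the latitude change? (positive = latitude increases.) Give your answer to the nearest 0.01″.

sin φ = 0.416217, cos φ = 0.909265, sin λ = -0.868311, cos λ = -0.496020.
North component: ΔN = −sin φ cos λ·ΔX − sin φ sin λ·ΔY + cos φ·ΔZ = −(0.416217)(-0.496020)(638.8) − (0.416217)(-0.868311)(294.0) + (0.909265)(357.4) = 563.11 m.
1° of latitude spans πR/180 = 111125 m, so Δφ = 563.11 / 111125 × 3600 = 18.242″.

Δφ = 18.24″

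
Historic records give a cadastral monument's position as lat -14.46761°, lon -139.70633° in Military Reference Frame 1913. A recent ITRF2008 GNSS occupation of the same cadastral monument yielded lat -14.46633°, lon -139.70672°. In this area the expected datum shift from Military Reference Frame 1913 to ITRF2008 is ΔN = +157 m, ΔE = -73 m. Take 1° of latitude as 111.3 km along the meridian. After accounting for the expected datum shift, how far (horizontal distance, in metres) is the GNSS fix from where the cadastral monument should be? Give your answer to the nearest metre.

34 m

Observed coordinate differences: Δφ = +0.00128°, Δλ = -0.00039°.
Converting to metres (1° lat = 111300 m, cos φ = 0.968289): observed ΔN = 142.5 m, observed ΔE = -42.0 m.
Subtracting the expected shift leaves a residual of 142.5 − (157) = -14.5 m north and -42.0 − (-73) = 31.0 m east.
Residual distance = √((-14.5)² + 31.0²) = 34.2 m.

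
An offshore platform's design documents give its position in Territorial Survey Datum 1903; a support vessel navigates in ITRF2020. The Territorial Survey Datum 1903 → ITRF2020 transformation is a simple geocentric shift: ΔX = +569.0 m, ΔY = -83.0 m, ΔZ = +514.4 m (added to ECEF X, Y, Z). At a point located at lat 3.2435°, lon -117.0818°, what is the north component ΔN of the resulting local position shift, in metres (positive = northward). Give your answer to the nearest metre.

ΔN = 524 m

At φ = 3.2435°, λ = -117.0818°: sin φ = 0.056580, cos φ = 0.998398, sin λ = -0.890357, cos λ = -0.455262.
ΔN = −sin φ cos λ·ΔX − sin φ sin λ·ΔY + cos φ·ΔZ = −(0.056580)(-0.455262)(569.0) − (0.056580)(-0.890357)(-83.0) + (0.998398)(514.4) = 524.05 m.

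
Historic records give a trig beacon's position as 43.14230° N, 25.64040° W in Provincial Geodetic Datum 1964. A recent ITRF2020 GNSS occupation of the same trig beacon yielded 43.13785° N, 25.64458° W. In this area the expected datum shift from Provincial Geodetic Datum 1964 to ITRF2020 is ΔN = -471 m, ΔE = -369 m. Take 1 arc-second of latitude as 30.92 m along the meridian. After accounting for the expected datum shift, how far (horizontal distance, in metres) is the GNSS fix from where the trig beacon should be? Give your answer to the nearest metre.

Observed coordinate differences: Δφ = -0.00445°, Δλ = -0.00418°.
Converting to metres (1° lat = 111312 m, cos φ = 0.729658): observed ΔN = -495.3 m, observed ΔE = -339.5 m.
Subtracting the expected shift leaves a residual of -495.3 − (-471) = -24.3 m north and -339.5 − (-369) = 29.5 m east.
Residual distance = √((-24.3)² + 29.5²) = 38.2 m.

38 m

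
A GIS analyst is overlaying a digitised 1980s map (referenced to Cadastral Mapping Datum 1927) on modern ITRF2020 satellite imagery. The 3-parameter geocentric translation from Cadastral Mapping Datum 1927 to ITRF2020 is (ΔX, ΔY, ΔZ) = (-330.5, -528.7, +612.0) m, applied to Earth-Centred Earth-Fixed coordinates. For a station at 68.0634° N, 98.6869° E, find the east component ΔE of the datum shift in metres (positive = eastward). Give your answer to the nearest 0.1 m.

The local east axis at (φ, λ) is (−sin λ, cos λ, 0), so ΔE = −sin(98.6869°)·(-330.5) + cos(98.6869°)·(-528.7) = 406.56 m.

ΔE = 406.6 m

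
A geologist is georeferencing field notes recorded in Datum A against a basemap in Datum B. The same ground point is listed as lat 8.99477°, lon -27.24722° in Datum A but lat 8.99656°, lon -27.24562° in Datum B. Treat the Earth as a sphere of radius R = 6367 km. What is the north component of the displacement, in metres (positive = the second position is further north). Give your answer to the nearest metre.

Δφ = 8.99656° − 8.99477° = +0.00179°; Δλ = -27.24562° − -27.24722° = +0.00160°.
1° along a meridian = πR/180 = 111125 m.
ΔN = Δφ × 111125 = 198.9 m; ΔE = Δλ × 111125 × cos(8.99477°) = +0.00160 × 111125 × 0.987703 = 175.6 m.

ΔN = 199 m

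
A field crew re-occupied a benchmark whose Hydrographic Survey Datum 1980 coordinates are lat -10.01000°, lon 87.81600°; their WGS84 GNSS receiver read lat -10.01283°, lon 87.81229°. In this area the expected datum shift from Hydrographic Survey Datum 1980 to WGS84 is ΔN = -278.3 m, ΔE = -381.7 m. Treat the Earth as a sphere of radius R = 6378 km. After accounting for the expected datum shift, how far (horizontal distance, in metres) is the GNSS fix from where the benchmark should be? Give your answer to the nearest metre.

Observed coordinate differences: Δφ = -0.00283°, Δλ = -0.00371°.
Converting to metres (1° lat = 111317 m, cos φ = 0.984777): observed ΔN = -315.0 m, observed ΔE = -406.7 m.
Subtracting the expected shift leaves a residual of -315.0 − (-278.3) = -36.7 m north and -406.7 − (-381.7) = -25.0 m east.
Residual distance = √((-36.7)² + (-25.0)²) = 44.4 m.

44 m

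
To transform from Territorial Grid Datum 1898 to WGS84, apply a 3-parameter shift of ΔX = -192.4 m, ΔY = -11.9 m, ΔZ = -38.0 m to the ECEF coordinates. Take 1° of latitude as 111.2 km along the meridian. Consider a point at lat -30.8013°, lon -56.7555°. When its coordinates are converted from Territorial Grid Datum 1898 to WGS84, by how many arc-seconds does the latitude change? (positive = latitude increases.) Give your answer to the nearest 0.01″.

Δφ = -2.64″

sin φ = -0.512062, cos φ = 0.858948, sin λ = -0.836339, cos λ = 0.548213.
North component: ΔN = −sin φ cos λ·ΔX − sin φ sin λ·ΔY + cos φ·ΔZ = −(-0.512062)(0.548213)(-192.4) − (-0.512062)(-0.836339)(-11.9) + (0.858948)(-38.0) = -81.55 m.
1° of latitude spans 111200 m, so Δφ = -81.55 / 111200 × 3600 = -2.640″.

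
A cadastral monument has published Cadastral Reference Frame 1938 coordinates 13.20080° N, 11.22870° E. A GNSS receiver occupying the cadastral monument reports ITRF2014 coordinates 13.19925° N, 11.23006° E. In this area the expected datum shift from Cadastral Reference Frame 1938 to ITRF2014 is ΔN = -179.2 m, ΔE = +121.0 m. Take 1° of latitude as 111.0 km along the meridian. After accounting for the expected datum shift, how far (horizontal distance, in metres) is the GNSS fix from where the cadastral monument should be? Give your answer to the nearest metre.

Observed coordinate differences: Δφ = -0.00155°, Δλ = +0.00136°.
Converting to metres (1° lat = 111000 m, cos φ = 0.973576): observed ΔN = -172.0 m, observed ΔE = 147.0 m.
Subtracting the expected shift leaves a residual of -172.0 − (-179.2) = 7.2 m north and 147.0 − (121.0) = 26.0 m east.
Residual distance = √(7.2² + 26.0²) = 26.9 m.

27 m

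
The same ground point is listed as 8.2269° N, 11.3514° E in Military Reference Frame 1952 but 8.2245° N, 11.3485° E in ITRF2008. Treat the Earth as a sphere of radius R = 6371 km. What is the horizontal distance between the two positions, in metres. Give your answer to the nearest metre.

416 m

Δφ = 8.2245° − 8.2269° = -0.0024°; Δλ = 11.3485° − 11.3514° = -0.0029°.
1° along a meridian = πR/180 = 111195 m.
ΔN = Δφ × 111195 = -266.9 m; ΔE = Δλ × 111195 × cos(8.2269°) = -0.0029 × 111195 × 0.989709 = -319.1 m.
Distance = √(ΔE² + ΔN²) = √((-319.1)² + (-266.9)²) = 416.0 m.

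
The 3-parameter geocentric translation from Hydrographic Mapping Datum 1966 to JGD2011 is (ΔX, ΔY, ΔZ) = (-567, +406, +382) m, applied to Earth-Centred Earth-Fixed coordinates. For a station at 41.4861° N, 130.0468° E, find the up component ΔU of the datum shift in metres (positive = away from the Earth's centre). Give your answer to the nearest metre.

At φ = 41.4861°, λ = 130.0468°: sin φ = 0.662438, cos φ = 0.749116, sin λ = 0.765519, cos λ = -0.643413.
ΔU = cos φ cos λ·ΔX + cos φ sin λ·ΔY + sin φ·ΔZ = (0.749116)(-0.643413)(-567) + (0.749116)(0.765519)(406) + (0.662438)(382) = 759.17 m.

ΔU = 759 m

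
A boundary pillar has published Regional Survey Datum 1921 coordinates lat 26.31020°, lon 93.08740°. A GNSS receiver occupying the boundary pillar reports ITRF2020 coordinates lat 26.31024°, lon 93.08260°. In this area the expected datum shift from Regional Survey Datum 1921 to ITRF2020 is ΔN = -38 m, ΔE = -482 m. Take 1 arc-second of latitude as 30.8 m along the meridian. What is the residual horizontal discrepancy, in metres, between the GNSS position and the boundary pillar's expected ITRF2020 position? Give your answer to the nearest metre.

43 m

Observed coordinate differences: Δφ = +0.00004°, Δλ = -0.00480°.
Converting to metres (1° lat = 110880 m, cos φ = 0.896408): observed ΔN = 4.4 m, observed ΔE = -477.1 m.
Subtracting the expected shift leaves a residual of 4.4 − (-38) = 42.4 m north and -477.1 − (-482) = 4.9 m east.
Residual distance = √(42.4² + 4.9²) = 42.7 m.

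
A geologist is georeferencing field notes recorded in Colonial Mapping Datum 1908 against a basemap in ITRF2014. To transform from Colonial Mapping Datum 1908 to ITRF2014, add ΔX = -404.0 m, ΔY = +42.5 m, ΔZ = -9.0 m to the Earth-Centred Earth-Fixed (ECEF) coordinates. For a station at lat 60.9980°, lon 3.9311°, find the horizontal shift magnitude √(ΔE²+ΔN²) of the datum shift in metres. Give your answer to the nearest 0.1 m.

352.6 m

The local east axis at (φ, λ) is (−sin λ, cos λ, 0), so ΔE = −sin(3.9311°)·(-404.0) + cos(3.9311°)·42.5 = 70.10 m.
The local north axis is (−sin φ cos λ, −sin φ sin λ, cos φ), giving ΔN = 352.508 − 2.548 − 4.364 = 345.60 m.
Horizontal magnitude = √(ΔE² + ΔN²) = √(70.10² + 345.60²) = 352.63 m.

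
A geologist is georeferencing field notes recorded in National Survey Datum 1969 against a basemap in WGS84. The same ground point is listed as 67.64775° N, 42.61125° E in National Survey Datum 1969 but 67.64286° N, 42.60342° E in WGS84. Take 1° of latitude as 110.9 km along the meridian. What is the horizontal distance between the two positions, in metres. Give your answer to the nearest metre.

Δφ = 67.64286° − 67.64775° = -0.00489°; Δλ = 42.60342° − 42.61125° = -0.00783°.
ΔN = Δφ × 110900 = -542.3 m; ΔE = Δλ × 110900 × cos(67.64775°) = -0.00783 × 110900 × 0.380300 = -330.2 m.
Distance = √(ΔE² + ΔN²) = √((-330.2)² + (-542.3)²) = 634.9 m.

635 m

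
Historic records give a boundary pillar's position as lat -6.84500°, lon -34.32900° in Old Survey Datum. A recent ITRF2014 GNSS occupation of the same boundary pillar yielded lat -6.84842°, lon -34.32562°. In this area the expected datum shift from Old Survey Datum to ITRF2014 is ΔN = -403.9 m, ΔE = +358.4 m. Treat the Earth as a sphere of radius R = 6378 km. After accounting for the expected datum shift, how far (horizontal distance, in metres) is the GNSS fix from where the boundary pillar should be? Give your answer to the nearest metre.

28 m

Observed coordinate differences: Δφ = -0.00342°, Δλ = +0.00338°.
Converting to metres (1° lat = 111317 m, cos φ = 0.992872): observed ΔN = -380.7 m, observed ΔE = 373.6 m.
Subtracting the expected shift leaves a residual of -380.7 − (-403.9) = 23.2 m north and 373.6 − (358.4) = 15.2 m east.
Residual distance = √(23.2² + 15.2²) = 27.7 m.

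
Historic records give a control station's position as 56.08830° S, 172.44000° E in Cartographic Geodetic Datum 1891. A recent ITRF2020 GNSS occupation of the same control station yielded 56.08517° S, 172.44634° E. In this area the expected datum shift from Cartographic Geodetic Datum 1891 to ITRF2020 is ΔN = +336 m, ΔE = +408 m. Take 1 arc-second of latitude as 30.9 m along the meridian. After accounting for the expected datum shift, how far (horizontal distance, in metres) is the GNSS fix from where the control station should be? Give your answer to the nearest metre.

Observed coordinate differences: Δφ = +0.00313°, Δλ = +0.00634°.
Converting to metres (1° lat = 111240 m, cos φ = 0.557915): observed ΔN = 348.2 m, observed ΔE = 393.5 m.
Subtracting the expected shift leaves a residual of 348.2 − (336) = 12.2 m north and 393.5 − (408) = -14.5 m east.
Residual distance = √(12.2² + (-14.5)²) = 19.0 m.

19 m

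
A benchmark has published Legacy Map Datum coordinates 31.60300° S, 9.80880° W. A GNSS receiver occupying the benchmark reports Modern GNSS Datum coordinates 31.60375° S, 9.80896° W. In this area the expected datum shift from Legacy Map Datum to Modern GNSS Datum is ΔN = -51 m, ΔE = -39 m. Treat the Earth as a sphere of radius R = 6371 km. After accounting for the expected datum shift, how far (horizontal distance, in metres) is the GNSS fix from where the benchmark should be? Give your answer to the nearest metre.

40 m

Observed coordinate differences: Δφ = -0.00075°, Δλ = -0.00016°.
Converting to metres (1° lat = 111195 m, cos φ = 0.851699): observed ΔN = -83.4 m, observed ΔE = -15.2 m.
Subtracting the expected shift leaves a residual of -83.4 − (-51) = -32.4 m north and -15.2 − (-39) = 23.8 m east.
Residual distance = √((-32.4)² + 23.8²) = 40.2 m.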